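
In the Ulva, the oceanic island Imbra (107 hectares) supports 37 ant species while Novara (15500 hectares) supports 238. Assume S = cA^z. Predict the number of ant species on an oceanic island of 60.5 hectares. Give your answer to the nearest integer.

z = ln(238/37) / ln(15500/107) = 1.8614 / 4.9758 = 0.3741
c = 37 / 107^0.3741 = 37 / 5.743 = 6.442
S₃ = 6.442 × 60.5^0.3741 = 6.442 × 4.64 ≈ 29.89

30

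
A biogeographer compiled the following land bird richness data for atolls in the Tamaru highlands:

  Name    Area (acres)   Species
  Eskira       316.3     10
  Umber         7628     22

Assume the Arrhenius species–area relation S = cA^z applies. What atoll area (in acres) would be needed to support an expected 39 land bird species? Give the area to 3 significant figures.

76900 acres

z = ln(22/10) / ln(7628/316.3) = 0.7885 / 3.1829 = 0.2477
c = 10 / 316.3^0.2477 = 10 / 4.162 = 2.403
A = (39/2.403)^(1/0.2477) ⇒ ln A = ln(16.23)/0.2477 = 11.2508
A = e^11.2508 ≈ 76938 acres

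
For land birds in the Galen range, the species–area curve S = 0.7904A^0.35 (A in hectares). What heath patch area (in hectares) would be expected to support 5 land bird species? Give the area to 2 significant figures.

190 hectares

5 = 0.7904 × A^0.35  ⇒  A^0.35 = 5/0.7904 = 6.326
ln A = ln(6.326) / 0.35 = 1.8447 / 0.35 = 5.2704
A = e^5.2704 ≈ 194.5 hectares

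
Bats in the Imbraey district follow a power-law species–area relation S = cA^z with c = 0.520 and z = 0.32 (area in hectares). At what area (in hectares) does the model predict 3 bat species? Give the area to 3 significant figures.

3 = 0.52 × A^0.32  ⇒  A^0.32 = 3/0.52 = 5.769
ln A = ln(5.769) / 0.32 = 1.7525 / 0.32 = 5.4767
A = e^5.4767 ≈ 239.1 hectares

239 hectares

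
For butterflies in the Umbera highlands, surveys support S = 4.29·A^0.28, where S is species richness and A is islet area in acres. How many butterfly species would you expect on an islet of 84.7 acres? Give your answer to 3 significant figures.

14.9

S = 4.29 × 84.7^0.28 = 4.29 × 3.466 ≈ 14.87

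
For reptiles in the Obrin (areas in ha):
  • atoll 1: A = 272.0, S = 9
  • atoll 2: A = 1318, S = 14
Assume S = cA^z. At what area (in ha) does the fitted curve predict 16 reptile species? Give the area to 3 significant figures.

z = ln(14/9) / ln(1318/272) = 0.4418 / 1.5781 = 0.2800
c = 9 / 272^0.2800 = 9 / 4.804 = 1.873
A = (16/1.873)^(1/0.2800) ⇒ ln A = ln(8.541)/0.2800 = 7.6608
A = e^7.6608 ≈ 2123 ha

2120 ha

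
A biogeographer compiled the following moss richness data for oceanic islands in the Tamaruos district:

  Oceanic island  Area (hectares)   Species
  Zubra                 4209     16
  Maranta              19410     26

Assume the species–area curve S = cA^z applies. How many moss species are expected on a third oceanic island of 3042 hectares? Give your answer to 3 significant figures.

z = ln(26/16) / ln(19410/4209) = 0.4855 / 1.5286 = 0.3176
c = 16 / 4209^0.3176 = 16 / 14.16 = 1.13
S₃ = 1.13 × 3042^0.3176 = 1.13 × 12.77 ≈ 14.43

14.4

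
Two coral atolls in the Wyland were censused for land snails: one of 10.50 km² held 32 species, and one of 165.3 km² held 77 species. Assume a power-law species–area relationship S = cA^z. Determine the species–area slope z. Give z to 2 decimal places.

Taking logs: ln S = ln c + z ln A, so z = (ln S₂ − ln S₁)/(ln A₂ − ln A₁).
z = ln(77/32) / ln(165.3/10.5) = ln(2.406) / ln(15.74) = 0.8781 / 2.7564 = 0.3186

0.32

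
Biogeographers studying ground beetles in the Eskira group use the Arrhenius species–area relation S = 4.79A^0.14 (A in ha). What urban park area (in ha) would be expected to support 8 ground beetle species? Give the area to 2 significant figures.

39 ha

8 = 4.79 × A^0.14  ⇒  A^0.14 = 8/4.79 = 1.67
ln A = ln(1.67) / 0.14 = 0.5129 / 0.14 = 3.6637
A = e^3.6637 ≈ 39 ha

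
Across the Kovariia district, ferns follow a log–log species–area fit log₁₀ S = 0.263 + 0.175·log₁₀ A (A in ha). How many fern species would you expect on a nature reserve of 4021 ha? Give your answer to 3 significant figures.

7.83

S = 1.832 × 4021^0.175
ln S = ln 1.832 + 0.175 × ln 4021 = 0.6056 + 0.175 × 8.2993 = 2.0580
S = e^2.0580 ≈ 7.83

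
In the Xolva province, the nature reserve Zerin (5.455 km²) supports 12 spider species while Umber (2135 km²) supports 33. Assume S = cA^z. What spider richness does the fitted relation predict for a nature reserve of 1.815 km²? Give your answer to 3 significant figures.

z = ln(33/12) / ln(2135/5.455) = 1.0116 / 5.9697 = 0.1695
c = 12 / 5.455^0.1695 = 12 / 1.333 = 9.002
S₃ = 9.002 × 1.815^0.1695 = 9.002 × 1.106 ≈ 9.959

9.96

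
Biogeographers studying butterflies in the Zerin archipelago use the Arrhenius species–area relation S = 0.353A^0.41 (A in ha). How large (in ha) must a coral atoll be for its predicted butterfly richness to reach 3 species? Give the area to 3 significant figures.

3 = 0.353 × A^0.41  ⇒  A^0.41 = 3/0.353 = 8.499
ln A = ln(8.499) / 0.41 = 2.1399 / 0.41 = 5.2193
A = e^5.2193 ≈ 184.8 ha

185 ha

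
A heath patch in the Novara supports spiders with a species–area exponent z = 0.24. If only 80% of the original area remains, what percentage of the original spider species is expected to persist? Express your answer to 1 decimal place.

94.8%

S_new/S_old = (A_new/A_old)^z = 0.8^0.24
= exp(0.24 × ln 0.8) = exp(0.24 × -0.2231) = exp(-0.0536) ≈ 0.9479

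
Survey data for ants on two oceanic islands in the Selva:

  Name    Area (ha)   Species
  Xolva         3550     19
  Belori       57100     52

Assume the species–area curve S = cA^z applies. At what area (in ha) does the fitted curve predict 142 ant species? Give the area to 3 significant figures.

913000 ha

z = ln(52/19) / ln(57100/3550) = 1.0068 / 2.7779 = 0.3624
c = 19 / 3550^0.3624 = 19 / 19.35 = 0.9818
A = (142/0.9818)^(1/0.3624) ⇒ ln A = ln(144.6)/0.3624 = 13.7243
A = e^13.7243 ≈ 912814 ha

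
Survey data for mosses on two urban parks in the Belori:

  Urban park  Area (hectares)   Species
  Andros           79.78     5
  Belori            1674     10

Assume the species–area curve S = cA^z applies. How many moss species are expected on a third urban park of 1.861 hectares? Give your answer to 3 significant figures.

z = ln(10/5) / ln(1674/79.78) = 0.6931 / 3.0437 = 0.2277
c = 5 / 79.78^0.2277 = 5 / 2.711 = 1.844
S₃ = 1.844 × 1.861^0.2277 = 1.844 × 1.152 ≈ 2.125

2.12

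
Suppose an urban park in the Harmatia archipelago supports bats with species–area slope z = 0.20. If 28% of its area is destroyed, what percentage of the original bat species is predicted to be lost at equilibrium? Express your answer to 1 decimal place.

6.4%

S_new/S_old = (A_new/A_old)^z = 0.72^0.2
= exp(0.2 × ln 0.72) = exp(0.2 × -0.3285) = exp(-0.0657) ≈ 0.9364
Fraction lost = 1 − 0.9364 = 0.06359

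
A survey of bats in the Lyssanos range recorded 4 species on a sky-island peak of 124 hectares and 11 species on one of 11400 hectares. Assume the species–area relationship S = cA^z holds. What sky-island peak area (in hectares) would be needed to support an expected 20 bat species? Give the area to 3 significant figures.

165000 hectares

z = ln(11/4) / ln(11400/124) = 1.0116 / 4.5211 = 0.2238
c = 4 / 124^0.2238 = 4 / 2.94 = 1.36
A = (20/1.36)^(1/0.2238) ⇒ ln A = ln(14.7)/0.2238 = 12.0132
A = e^12.0132 ≈ 164925 hectares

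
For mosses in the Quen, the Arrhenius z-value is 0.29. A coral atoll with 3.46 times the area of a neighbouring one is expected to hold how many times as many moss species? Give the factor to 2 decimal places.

S₂/S₁ = (A₂/A₁)^z = 3.46^0.29
ln(S₂/S₁) = 0.29 × ln 3.46 = 0.29 × 1.2413 = 0.3600
S₂/S₁ = e^0.3600 ≈ 1.433

1.43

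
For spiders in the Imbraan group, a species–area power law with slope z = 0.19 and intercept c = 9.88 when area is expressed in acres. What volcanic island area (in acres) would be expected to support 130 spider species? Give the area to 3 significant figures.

777000 acres

130 = 9.88 × A^0.19  ⇒  A^0.19 = 130/9.88 = 13.16
ln A = ln(13.16) / 0.19 = 2.5770 / 0.19 = 13.5633
A = e^13.5633 ≈ 777060 acres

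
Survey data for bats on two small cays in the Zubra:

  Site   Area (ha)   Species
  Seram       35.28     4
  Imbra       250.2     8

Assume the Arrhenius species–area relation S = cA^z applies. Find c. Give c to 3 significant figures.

z = ln(S₂/S₁) / ln(A₂/A₁) = ln(8/4) / ln(250.2/35.28) = 0.6931 / 1.9589 = 0.3538
c = S₁ / A₁^z = 4 / 35.28^0.3538 = 4 / 3.528 = 1.134

1.13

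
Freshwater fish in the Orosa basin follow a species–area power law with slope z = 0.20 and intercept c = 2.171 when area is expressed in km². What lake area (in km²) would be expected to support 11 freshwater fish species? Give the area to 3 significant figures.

11 = 2.171 × A^0.2  ⇒  A^0.2 = 11/2.171 = 5.067
ln A = ln(5.067) / 0.2 = 1.6227 / 0.2 = 8.1135
A = e^8.1135 ≈ 3339 km²

3340 km²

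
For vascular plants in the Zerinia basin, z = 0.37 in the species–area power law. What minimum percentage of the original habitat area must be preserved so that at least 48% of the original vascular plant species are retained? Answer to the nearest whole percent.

14%

Need (A_new/A_old)^0.37 = 0.48, so A_new/A_old = 0.48^(1/0.37) = 0.48^2.703
ln(A_new/A_old) = ln 0.48 / 0.37 = -0.7340 / 0.37 = -1.9837
A_new/A_old = e^-1.9837 ≈ 0.1376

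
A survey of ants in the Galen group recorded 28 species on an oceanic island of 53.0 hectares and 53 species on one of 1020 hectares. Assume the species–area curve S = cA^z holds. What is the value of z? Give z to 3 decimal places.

0.216

Taking logs: ln S = ln c + z ln A, so z = (ln S₂ − ln S₁)/(ln A₂ − ln A₁).
z = ln(53/28) / ln(1020/53) = ln(1.893) / ln(19.25) = 0.6381 / 2.9573 = 0.2158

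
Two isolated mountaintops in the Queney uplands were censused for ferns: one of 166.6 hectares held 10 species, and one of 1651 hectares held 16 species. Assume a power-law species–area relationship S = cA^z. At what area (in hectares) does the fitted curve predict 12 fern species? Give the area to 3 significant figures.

z = ln(16/10) / ln(1651/166.6) = 0.4700 / 2.2935 = 0.2049
c = 10 / 166.6^0.2049 = 10 / 2.853 = 3.505
A = (12/3.505)^(1/0.2049) ⇒ ln A = ln(3.423)/0.2049 = 6.0053
A = e^6.0053 ≈ 405.6 hectares

406 hectares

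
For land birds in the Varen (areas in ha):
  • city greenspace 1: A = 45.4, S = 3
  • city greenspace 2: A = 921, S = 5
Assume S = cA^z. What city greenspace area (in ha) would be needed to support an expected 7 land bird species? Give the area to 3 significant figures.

6690 ha

z = ln(5/3) / ln(921/45.4) = 0.5108 / 3.0099 = 0.1697
c = 3 / 45.4^0.1697 = 3 / 1.911 = 1.57
A = (7/1.57)^(1/0.1697) ⇒ ln A = ln(4.459)/0.1697 = 8.8081
A = e^8.8081 ≈ 6688 ha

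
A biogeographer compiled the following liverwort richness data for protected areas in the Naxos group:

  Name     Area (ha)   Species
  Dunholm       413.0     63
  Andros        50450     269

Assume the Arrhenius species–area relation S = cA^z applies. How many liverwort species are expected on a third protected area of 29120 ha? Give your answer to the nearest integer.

z = ln(269/63) / ln(50450/413) = 1.4516 / 4.8053 = 0.3021
c = 63 / 413^0.3021 = 63 / 6.169 = 10.21
S₃ = 10.21 × 29120^0.3021 = 10.21 × 22.31 ≈ 227.9

228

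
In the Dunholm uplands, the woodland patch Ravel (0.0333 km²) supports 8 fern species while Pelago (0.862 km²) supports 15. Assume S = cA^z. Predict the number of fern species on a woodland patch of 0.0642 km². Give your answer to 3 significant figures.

z = ln(15/8) / ln(0.862/0.0333) = 0.6286 / 3.2537 = 0.1932
c = 8 / 0.0333^0.1932 = 8 / 0.5182 = 15.44
S₃ = 15.44 × 0.0642^0.1932 = 15.44 × 0.5883 ≈ 9.082

9.08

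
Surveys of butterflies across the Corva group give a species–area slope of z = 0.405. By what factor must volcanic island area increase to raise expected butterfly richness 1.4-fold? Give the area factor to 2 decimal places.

(A₂/A₁)^0.405 = 1.4, so A₂/A₁ = 1.4^(1/0.405) = 1.4^2.469
ln(A₂/A₁) = ln 1.4 / 0.405 = 0.3365 / 0.405 = 0.8308
A₂/A₁ = e^0.8308 ≈ 2.295

2.30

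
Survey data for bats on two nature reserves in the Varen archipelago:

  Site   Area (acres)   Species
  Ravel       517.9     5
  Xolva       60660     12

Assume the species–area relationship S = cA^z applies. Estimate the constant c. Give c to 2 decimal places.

1.59

z = ln(S₂/S₁) / ln(A₂/A₁) = ln(12/5) / ln(60660/517.9) = 0.8755 / 4.7633 = 0.1838
c = S₁ / A₁^z = 5 / 517.9^0.1838 = 5 / 3.154 = 1.585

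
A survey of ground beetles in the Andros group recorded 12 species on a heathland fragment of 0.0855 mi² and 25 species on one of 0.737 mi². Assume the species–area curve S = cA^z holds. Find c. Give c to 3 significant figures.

27.7

z = ln(S₂/S₁) / ln(A₂/A₁) = ln(25/12) / ln(0.737/0.0855) = 0.7340 / 2.1541 = 0.3407
c = S₁ / A₁^z = 12 / 0.0855^0.3407 = 12 / 0.4326 = 27.74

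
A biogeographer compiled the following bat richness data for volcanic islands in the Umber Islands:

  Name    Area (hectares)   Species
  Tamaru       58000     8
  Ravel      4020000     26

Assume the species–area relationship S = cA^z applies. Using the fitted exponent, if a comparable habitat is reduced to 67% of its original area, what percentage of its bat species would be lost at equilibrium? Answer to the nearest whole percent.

z = ln(26/8) / ln(4020000/58000) = 1.1787 / 4.2386 = 0.2781
S_new/S_old = (A_new/A_old)^z = 0.67^0.2781 = exp(0.2781 × -0.4005) = 0.8946
Fraction lost = 1 − 0.8946 = 0.1054

11%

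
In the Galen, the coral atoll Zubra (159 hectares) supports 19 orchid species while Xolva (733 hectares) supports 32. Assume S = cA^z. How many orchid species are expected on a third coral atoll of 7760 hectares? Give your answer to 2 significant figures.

z = ln(32/19) / ln(733/159) = 0.5213 / 1.5282 = 0.3411
c = 19 / 159^0.3411 = 19 / 5.635 = 3.372
S₃ = 3.372 × 7760^0.3411 = 3.372 × 21.23 ≈ 71.57

72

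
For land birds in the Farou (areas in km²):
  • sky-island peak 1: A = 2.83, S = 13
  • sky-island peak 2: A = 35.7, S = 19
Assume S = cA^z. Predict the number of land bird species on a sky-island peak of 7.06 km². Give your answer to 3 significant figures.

14.9

z = ln(19/13) / ln(35.7/2.83) = 0.3795 / 2.5349 = 0.1497
c = 13 / 2.83^0.1497 = 13 / 1.169 = 11.13
S₃ = 11.13 × 7.06^0.1497 = 11.13 × 1.34 ≈ 14.91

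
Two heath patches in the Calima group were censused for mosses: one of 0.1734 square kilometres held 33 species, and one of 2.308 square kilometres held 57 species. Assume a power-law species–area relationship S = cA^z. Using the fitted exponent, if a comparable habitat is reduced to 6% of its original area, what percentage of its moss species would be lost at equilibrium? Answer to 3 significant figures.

z = ln(57/33) / ln(2.308/0.1734) = 0.5465 / 2.5885 = 0.2111
S_new/S_old = (A_new/A_old)^z = 0.06^0.2111 = exp(0.2111 × -2.8134) = 0.5521
Fraction lost = 1 − 0.5521 = 0.4479

44.8%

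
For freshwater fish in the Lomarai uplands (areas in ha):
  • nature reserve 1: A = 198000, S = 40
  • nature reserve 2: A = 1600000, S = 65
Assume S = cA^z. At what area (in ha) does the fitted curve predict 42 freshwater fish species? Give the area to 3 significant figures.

z = ln(65/40) / ln(1600000/198000) = 0.4855 / 2.0895 = 0.2324
c = 40 / 198000^0.2324 = 40 / 17.01 = 2.351
A = (42/2.351)^(1/0.2324) ⇒ ln A = ln(17.86)/0.2324 = 12.4060
A = e^12.4060 ≈ 244263 ha

244000 ha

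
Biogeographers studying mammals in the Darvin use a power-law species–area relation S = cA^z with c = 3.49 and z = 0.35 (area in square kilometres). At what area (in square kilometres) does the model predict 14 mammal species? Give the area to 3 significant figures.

52.9 square kilometres

14 = 3.49 × A^0.35  ⇒  A^0.35 = 14/3.49 = 4.011
ln A = ln(4.011) / 0.35 = 1.3892 / 0.35 = 3.9690
A = e^3.9690 ≈ 52.93 square kilometres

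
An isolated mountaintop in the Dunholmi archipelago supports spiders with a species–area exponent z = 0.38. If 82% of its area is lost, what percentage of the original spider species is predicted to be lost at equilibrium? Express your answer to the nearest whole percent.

48%

S_new/S_old = (A_new/A_old)^z = 0.18^0.38
= exp(0.38 × ln 0.18) = exp(0.38 × -1.7148) = exp(-0.6516) ≈ 0.5212
Fraction lost = 1 − 0.5212 = 0.4788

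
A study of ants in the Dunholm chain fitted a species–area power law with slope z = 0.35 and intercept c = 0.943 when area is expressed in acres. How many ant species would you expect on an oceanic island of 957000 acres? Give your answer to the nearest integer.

S = 0.943 × 957000^0.35 = 0.943 × 124 ≈ 116.9

117 species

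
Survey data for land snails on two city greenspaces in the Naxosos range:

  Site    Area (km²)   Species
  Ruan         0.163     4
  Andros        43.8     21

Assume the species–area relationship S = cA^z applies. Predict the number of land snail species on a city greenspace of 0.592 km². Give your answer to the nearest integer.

z = ln(21/4) / ln(43.8/0.163) = 1.6582 / 5.5936 = 0.2964
c = 4 / 0.163^0.2964 = 4 / 0.5841 = 6.849
S₃ = 6.849 × 0.592^0.2964 = 6.849 × 0.8561 ≈ 5.863

6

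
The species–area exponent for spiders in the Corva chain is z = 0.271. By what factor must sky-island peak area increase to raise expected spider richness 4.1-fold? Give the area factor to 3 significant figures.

182

(A₂/A₁)^0.271 = 4.1, so A₂/A₁ = 4.1^(1/0.271) = 4.1^3.69
ln(A₂/A₁) = ln 4.1 / 0.271 = 1.4110 / 0.271 = 5.2066
A₂/A₁ = e^5.2066 ≈ 182.5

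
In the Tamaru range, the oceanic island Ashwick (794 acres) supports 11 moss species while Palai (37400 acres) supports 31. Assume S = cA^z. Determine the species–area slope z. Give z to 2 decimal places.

Taking logs: ln S = ln c + z ln A, so z = (ln S₂ − ln S₁)/(ln A₂ − ln A₁).
z = ln(31/11) / ln(37400/794) = ln(2.818) / ln(47.1) = 1.0361 / 3.8523 = 0.2690

0.27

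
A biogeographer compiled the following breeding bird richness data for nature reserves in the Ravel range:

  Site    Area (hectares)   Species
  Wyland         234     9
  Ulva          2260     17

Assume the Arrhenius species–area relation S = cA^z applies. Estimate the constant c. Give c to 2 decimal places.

1.95

z = ln(S₂/S₁) / ln(A₂/A₁) = ln(17/9) / ln(2260/234) = 0.6360 / 2.2678 = 0.2804
c = S₁ / A₁^z = 9 / 234^0.2804 = 9 / 4.618 = 1.949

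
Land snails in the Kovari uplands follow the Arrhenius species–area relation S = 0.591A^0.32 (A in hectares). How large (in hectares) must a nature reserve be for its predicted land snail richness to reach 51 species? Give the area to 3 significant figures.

51 = 0.591 × A^0.32  ⇒  A^0.32 = 51/0.591 = 86.29
ln A = ln(86.29) / 0.32 = 4.4578 / 0.32 = 13.9305
A = e^13.9305 ≈ 1121879 hectares

1120000 hectares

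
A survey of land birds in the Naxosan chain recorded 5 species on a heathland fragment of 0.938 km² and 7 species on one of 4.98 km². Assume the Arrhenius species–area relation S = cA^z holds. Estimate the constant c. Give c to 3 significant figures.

5.06

z = ln(S₂/S₁) / ln(A₂/A₁) = ln(7/5) / ln(4.98/0.938) = 0.3365 / 1.6694 = 0.2015
c = S₁ / A₁^z = 5 / 0.938^0.2015 = 5 / 0.9872 = 5.065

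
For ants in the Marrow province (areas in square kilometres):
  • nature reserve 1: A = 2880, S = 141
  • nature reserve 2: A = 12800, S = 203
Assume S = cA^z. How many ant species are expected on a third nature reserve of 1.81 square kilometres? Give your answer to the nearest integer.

z = ln(203/141) / ln(12800/2880) = 0.3644 / 1.4917 = 0.2443
c = 141 / 2880^0.2443 = 141 / 7.002 = 20.14
S₃ = 20.14 × 1.81^0.2443 = 20.14 × 1.156 ≈ 23.28

23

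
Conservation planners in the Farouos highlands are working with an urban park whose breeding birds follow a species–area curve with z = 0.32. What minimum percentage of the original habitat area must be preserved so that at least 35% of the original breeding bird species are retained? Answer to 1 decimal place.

3.8%

Need (A_new/A_old)^0.32 = 0.35, so A_new/A_old = 0.35^(1/0.32) = 0.35^3.125
ln(A_new/A_old) = ln 0.35 / 0.32 = -1.0498 / 0.32 = -3.2807
A_new/A_old = e^-3.2807 ≈ 0.0376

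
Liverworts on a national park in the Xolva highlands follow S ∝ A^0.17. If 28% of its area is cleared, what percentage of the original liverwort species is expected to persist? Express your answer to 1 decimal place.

S_new/S_old = (A_new/A_old)^z = 0.72^0.17
= exp(0.17 × ln 0.72) = exp(0.17 × -0.3285) = exp(-0.0558) ≈ 0.9457

94.6%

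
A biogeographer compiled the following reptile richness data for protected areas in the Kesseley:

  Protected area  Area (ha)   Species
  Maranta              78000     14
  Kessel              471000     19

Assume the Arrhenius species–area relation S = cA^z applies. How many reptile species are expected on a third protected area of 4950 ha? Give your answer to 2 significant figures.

z = ln(19/14) / ln(471000/78000) = 0.3054 / 1.7981 = 0.1698
c = 14 / 78000^0.1698 = 14 / 6.774 = 2.067
S₃ = 2.067 × 4950^0.1698 = 2.067 × 4.241 ≈ 8.765

8.8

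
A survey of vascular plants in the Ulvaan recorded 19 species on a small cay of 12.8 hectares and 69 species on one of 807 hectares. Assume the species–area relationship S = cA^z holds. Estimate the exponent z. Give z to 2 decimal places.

Taking logs: ln S = ln c + z ln A, so z = (ln S₂ − ln S₁)/(ln A₂ − ln A₁).
z = ln(69/19) / ln(807/12.8) = ln(3.632) / ln(63.05) = 1.2897 / 4.1439 = 0.3112

0.31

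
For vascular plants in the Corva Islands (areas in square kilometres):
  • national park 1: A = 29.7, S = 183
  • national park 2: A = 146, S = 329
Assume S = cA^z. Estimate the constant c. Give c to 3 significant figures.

z = ln(S₂/S₁) / ln(A₂/A₁) = ln(329/183) / ln(146/29.7) = 0.5866 / 1.5925 = 0.3683
c = S₁ / A₁^z = 183 / 29.7^0.3683 = 183 / 3.487 = 52.48

52.5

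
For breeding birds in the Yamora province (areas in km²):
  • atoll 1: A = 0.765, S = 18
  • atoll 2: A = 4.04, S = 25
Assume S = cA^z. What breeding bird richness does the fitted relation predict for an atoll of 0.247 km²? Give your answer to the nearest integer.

z = ln(25/18) / ln(4.04/0.765) = 0.3285 / 1.6641 = 0.1974
c = 18 / 0.765^0.1974 = 18 / 0.9485 = 18.98
S₃ = 18.98 × 0.247^0.1974 = 18.98 × 0.7588 ≈ 14.4

14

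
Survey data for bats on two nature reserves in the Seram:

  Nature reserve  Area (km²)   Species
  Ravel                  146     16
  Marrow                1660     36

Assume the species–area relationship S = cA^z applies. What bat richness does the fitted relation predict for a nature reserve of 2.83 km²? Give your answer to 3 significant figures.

4.29

z = ln(36/16) / ln(1660/146) = 0.8109 / 2.4310 = 0.3336
c = 16 / 146^0.3336 = 16 / 5.272 = 3.035
S₃ = 3.035 × 2.83^0.3336 = 3.035 × 1.415 ≈ 4.294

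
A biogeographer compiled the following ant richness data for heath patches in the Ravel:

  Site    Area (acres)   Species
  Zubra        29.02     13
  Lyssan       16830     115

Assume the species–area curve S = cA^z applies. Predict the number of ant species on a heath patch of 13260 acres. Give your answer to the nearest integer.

106

z = ln(115/13) / ln(16830/29.02) = 2.1800 / 6.3629 = 0.3426
c = 13 / 29.02^0.3426 = 13 / 3.171 = 4.1
S₃ = 4.1 × 13260^0.3426 = 4.1 × 25.85 ≈ 106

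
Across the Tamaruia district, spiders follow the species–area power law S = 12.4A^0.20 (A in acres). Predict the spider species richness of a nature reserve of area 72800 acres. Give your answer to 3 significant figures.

116

S = 12.4 × 72800^0.2 = 12.4 × 9.385 ≈ 116.4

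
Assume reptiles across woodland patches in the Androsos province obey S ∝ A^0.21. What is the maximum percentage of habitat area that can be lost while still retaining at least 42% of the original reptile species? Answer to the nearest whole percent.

Need (A_new/A_old)^0.21 = 0.42, so A_new/A_old = 0.42^(1/0.21) = 0.42^4.762
ln(A_new/A_old) = ln 0.42 / 0.21 = -0.8675 / 0.21 = -4.1310
A_new/A_old = e^-4.1310 ≈ 0.01607
Fraction that can be lost = 1 − 0.01607 = 0.9839

98%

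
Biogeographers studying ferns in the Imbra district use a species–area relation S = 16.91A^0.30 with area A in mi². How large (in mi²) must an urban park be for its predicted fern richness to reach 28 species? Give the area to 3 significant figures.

5.37 mi²

28 = 16.91 × A^0.3  ⇒  A^0.3 = 28/16.91 = 1.656
ln A = ln(1.656) / 0.3 = 0.5043 / 0.3 = 1.6810
A = e^1.6810 ≈ 5.371 mi²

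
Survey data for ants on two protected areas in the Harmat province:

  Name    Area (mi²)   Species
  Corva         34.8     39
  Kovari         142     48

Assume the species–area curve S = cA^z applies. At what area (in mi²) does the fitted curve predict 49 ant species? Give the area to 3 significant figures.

z = ln(48/39) / ln(142/34.8) = 0.2076 / 1.4062 = 0.1477
c = 39 / 34.8^0.1477 = 39 / 1.689 = 23.09
A = (49/23.09)^(1/0.1477) ⇒ ln A = ln(2.122)/0.1477 = 5.0955
A = e^5.0955 ≈ 163.3 mi²

163 mi²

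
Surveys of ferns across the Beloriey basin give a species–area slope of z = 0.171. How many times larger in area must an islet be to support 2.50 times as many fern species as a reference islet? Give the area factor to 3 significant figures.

212

(A₂/A₁)^0.171 = 2.5, so A₂/A₁ = 2.5^(1/0.171) = 2.5^5.848
ln(A₂/A₁) = ln 2.5 / 0.171 = 0.9163 / 0.171 = 5.3584
A₂/A₁ = e^5.3584 ≈ 212.4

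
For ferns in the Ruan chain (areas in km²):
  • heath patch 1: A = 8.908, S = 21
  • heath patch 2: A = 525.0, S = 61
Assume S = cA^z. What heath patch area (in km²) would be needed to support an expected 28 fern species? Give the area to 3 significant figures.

26.8 km²

z = ln(61/21) / ln(525/8.908) = 1.0664 / 4.0764 = 0.2616
c = 21 / 8.908^0.2616 = 21 / 1.772 = 11.85
A = (28/11.85)^(1/0.2616) ⇒ ln A = ln(2.363)/0.2616 = 3.2867
A = e^3.2867 ≈ 26.75 km²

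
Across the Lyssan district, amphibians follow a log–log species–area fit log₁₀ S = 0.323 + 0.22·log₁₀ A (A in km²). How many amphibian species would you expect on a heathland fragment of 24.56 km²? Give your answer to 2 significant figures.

S = 2.104 × 24.56^0.22
ln S = ln 2.104 + 0.22 × ln 24.56 = 0.7437 + 0.22 × 3.2011 = 1.4480
S = e^1.4480 ≈ 4.255

4.3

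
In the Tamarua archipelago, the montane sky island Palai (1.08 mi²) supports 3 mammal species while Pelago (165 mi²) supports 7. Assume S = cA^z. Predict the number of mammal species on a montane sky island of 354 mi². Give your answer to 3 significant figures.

z = ln(7/3) / ln(165/1.08) = 0.8473 / 5.0290 = 0.1685
c = 3 / 1.08^0.1685 = 3 / 1.013 = 2.961
S₃ = 2.961 × 354^0.1685 = 2.961 × 2.688 ≈ 7.961

7.96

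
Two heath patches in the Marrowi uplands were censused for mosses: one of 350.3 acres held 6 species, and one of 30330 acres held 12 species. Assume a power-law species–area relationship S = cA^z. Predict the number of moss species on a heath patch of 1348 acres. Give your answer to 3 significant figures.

7.40

z = ln(12/6) / ln(30330/350.3) = 0.6931 / 4.4611 = 0.1554
c = 6 / 350.3^0.1554 = 6 / 2.485 = 2.414
S₃ = 2.414 × 1348^0.1554 = 2.414 × 3.064 ≈ 7.397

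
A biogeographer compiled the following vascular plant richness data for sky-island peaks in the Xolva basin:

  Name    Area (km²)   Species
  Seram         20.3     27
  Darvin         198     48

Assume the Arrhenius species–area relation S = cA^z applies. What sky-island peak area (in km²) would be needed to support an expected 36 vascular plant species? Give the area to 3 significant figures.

63.4 km²

z = ln(48/27) / ln(198/20.3) = 0.5754 / 2.2776 = 0.2526
c = 27 / 20.3^0.2526 = 27 / 2.139 = 12.62
A = (36/12.62)^(1/0.2526) ⇒ ln A = ln(2.853)/0.2526 = 4.1494
A = e^4.1494 ≈ 63.4 km²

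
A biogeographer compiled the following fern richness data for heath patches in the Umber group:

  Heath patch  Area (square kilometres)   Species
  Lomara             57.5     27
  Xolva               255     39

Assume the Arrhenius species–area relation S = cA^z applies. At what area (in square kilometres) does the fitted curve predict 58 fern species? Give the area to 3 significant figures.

z = ln(39/27) / ln(255/57.5) = 0.3677 / 1.4895 = 0.2469
c = 27 / 57.5^0.2469 = 27 / 2.719 = 9.93
A = (58/9.93)^(1/0.2469) ⇒ ln A = ln(5.841)/0.2469 = 7.1488
A = e^7.1488 ≈ 1273 square kilometres

1270 square kilometres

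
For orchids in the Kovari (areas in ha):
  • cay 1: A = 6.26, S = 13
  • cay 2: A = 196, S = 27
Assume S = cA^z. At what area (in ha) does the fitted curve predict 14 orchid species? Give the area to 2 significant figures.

8.9 ha

z = ln(27/13) / ln(196/6.26) = 0.7309 / 3.4439 = 0.2122
c = 13 / 6.26^0.2122 = 13 / 1.476 = 8.808
A = (14/8.808)^(1/0.2122) ⇒ ln A = ln(1.589)/0.2122 = 2.1834
A = e^2.1834 ≈ 8.876 ha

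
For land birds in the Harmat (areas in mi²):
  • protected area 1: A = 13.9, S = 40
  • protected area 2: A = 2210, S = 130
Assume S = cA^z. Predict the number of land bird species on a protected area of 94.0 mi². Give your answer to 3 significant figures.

z = ln(130/40) / ln(2210/13.9) = 1.1787 / 5.0689 = 0.2325
c = 40 / 13.9^0.2325 = 40 / 1.844 = 21.69
S₃ = 21.69 × 94^0.2325 = 21.69 × 2.876 ≈ 62.39

62.4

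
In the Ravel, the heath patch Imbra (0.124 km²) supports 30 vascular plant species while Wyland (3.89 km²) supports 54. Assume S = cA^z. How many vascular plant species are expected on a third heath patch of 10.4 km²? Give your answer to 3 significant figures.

z = ln(54/30) / ln(3.89/0.124) = 0.5878 / 3.4459 = 0.1706
c = 30 / 0.124^0.1706 = 30 / 0.7004 = 42.83
S₃ = 42.83 × 10.4^0.1706 = 42.83 × 1.491 ≈ 63.86

63.9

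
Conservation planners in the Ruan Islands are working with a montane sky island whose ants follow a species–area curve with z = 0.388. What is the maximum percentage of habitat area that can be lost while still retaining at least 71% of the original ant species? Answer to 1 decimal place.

Need (A_new/A_old)^0.388 = 0.71, so A_new/A_old = 0.71^(1/0.388) = 0.71^2.577
ln(A_new/A_old) = ln 0.71 / 0.388 = -0.3425 / 0.388 = -0.8827
A_new/A_old = e^-0.8827 ≈ 0.4137
Fraction that can be lost = 1 − 0.4137 = 0.5863

58.6%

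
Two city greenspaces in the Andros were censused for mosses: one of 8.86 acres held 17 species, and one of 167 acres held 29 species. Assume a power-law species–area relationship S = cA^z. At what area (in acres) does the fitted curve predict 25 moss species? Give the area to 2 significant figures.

z = ln(29/17) / ln(167/8.86) = 0.5341 / 2.9364 = 0.1819
c = 17 / 8.86^0.1819 = 17 / 1.487 = 11.43
A = (25/11.43)^(1/0.1819) ⇒ ln A = ln(2.187)/0.1819 = 4.3020
A = e^4.3020 ≈ 73.84 acres

74 acres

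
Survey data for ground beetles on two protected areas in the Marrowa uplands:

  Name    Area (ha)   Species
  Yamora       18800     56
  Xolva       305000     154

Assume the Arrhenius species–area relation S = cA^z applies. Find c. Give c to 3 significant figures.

z = ln(S₂/S₁) / ln(A₂/A₁) = ln(154/56) / ln(305000/18800) = 1.0116 / 2.7865 = 0.3630
c = S₁ / A₁^z = 56 / 18800^0.3630 = 56 / 35.62 = 1.572

1.57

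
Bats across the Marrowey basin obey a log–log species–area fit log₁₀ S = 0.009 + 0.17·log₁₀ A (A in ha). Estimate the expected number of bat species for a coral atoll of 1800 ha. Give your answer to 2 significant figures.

3.7

S = 1.021 × 1800^0.17
ln S = ln 1.021 + 0.17 × ln 1800 = 0.0207 + 0.17 × 7.4955 = 1.2950
S = e^1.2950 ≈ 3.651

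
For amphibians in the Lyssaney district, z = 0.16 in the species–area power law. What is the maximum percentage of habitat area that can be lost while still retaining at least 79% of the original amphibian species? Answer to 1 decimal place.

Need (A_new/A_old)^0.16 = 0.79, so A_new/A_old = 0.79^(1/0.16) = 0.79^6.25
ln(A_new/A_old) = ln 0.79 / 0.16 = -0.2357 / 0.16 = -1.4733
A_new/A_old = e^-1.4733 ≈ 0.2292
Fraction that can be lost = 1 − 0.2292 = 0.7708

77.1%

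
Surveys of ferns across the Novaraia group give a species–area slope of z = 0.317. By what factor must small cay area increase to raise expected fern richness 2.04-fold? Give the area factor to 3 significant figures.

(A₂/A₁)^0.317 = 2.04, so A₂/A₁ = 2.04^(1/0.317) = 2.04^3.155
ln(A₂/A₁) = ln 2.04 / 0.317 = 0.7129 / 0.317 = 2.2491
A₂/A₁ = e^2.2491 ≈ 9.479

9.48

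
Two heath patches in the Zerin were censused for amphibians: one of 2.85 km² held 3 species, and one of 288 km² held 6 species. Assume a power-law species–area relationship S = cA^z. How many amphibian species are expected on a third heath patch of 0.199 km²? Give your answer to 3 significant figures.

2.01

z = ln(6/3) / ln(288/2.85) = 0.6931 / 4.6156 = 0.1502
c = 3 / 2.85^0.1502 = 3 / 1.17 = 2.563
S₃ = 2.563 × 0.199^0.1502 = 2.563 × 0.7847 ≈ 2.012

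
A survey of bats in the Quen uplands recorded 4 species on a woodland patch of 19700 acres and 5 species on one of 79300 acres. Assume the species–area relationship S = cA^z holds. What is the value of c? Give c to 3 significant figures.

z = ln(S₂/S₁) / ln(A₂/A₁) = ln(5/4) / ln(79300/19700) = 0.2231 / 1.3926 = 0.1602
c = S₁ / A₁^z = 4 / 19700^0.1602 = 4 / 4.877 = 0.8202

0.820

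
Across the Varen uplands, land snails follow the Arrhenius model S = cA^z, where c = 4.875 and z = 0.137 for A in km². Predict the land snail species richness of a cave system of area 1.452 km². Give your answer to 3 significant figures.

5.13

S = 4.875 × 1.452^0.137 = 4.875 × 1.052 ≈ 5.131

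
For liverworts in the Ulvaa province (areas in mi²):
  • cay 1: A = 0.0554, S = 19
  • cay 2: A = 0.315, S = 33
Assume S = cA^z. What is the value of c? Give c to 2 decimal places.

47.63

z = ln(S₂/S₁) / ln(A₂/A₁) = ln(33/19) / ln(0.315/0.0554) = 0.5521 / 1.7380 = 0.3176
c = S₁ / A₁^z = 19 / 0.0554^0.3176 = 19 / 0.3989 = 47.63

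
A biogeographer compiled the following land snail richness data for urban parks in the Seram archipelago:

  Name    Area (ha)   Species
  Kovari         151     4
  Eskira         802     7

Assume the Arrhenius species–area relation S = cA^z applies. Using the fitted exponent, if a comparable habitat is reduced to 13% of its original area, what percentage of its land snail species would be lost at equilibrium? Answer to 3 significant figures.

49.5%

z = ln(7/4) / ln(802/151) = 0.5596 / 1.6698 = 0.3351
S_new/S_old = (A_new/A_old)^z = 0.13^0.3351 = exp(0.3351 × -2.0402) = 0.5047
Fraction lost = 1 − 0.5047 = 0.4953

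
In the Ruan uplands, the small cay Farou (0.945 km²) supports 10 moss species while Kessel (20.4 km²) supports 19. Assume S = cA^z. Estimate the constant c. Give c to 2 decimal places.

10.12

z = ln(S₂/S₁) / ln(A₂/A₁) = ln(19/10) / ln(20.4/0.945) = 0.6419 / 3.0721 = 0.2089
c = S₁ / A₁^z = 10 / 0.945^0.2089 = 10 / 0.9883 = 10.12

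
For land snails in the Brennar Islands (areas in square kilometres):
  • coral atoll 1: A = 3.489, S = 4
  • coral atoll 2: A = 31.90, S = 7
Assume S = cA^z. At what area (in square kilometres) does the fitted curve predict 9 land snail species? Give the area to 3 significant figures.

86.2 square kilometres

z = ln(7/4) / ln(31.9/3.489) = 0.5596 / 2.2130 = 0.2529
c = 4 / 3.489^0.2529 = 4 / 1.372 = 2.916
A = (9/2.916)^(1/0.2529) ⇒ ln A = ln(3.086)/0.2529 = 4.4564
A = e^4.4564 ≈ 86.18 square kilometres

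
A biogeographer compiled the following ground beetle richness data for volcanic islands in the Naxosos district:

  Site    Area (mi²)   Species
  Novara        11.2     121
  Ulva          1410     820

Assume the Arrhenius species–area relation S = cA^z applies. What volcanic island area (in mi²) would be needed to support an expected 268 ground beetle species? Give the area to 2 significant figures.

84 mi²

z = ln(820/121) / ln(1410/11.2) = 1.9135 / 4.8354 = 0.3957
c = 121 / 11.2^0.3957 = 121 / 2.601 = 46.51
A = (268/46.51)^(1/0.3957) ⇒ ln A = ln(5.762)/0.3957 = 4.4254
A = e^4.4254 ≈ 83.54 mi²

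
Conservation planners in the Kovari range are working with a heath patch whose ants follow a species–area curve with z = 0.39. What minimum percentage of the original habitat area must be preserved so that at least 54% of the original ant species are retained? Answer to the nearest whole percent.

Need (A_new/A_old)^0.39 = 0.54, so A_new/A_old = 0.54^(1/0.39) = 0.54^2.564
ln(A_new/A_old) = ln 0.54 / 0.39 = -0.6162 / 0.39 = -1.5800
A_new/A_old = e^-1.5800 ≈ 0.206

21%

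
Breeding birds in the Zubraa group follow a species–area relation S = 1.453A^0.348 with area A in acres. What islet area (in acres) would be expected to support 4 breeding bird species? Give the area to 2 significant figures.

4 = 1.453 × A^0.348  ⇒  A^0.348 = 4/1.453 = 2.753
ln A = ln(2.753) / 0.348 = 1.0127 / 0.348 = 2.9100
A = e^2.9100 ≈ 18.36 acres

18 acres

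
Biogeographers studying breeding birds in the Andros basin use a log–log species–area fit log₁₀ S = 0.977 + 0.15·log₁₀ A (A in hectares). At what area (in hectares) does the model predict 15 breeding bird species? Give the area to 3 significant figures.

15 = 9.484 × A^0.15  ⇒  A^0.15 = 15/9.484 = 1.582
ln A = ln(1.582) / 0.15 = 0.4584 / 0.15 = 3.0562
A = e^3.0562 ≈ 21.25 hectares

21.2 hectares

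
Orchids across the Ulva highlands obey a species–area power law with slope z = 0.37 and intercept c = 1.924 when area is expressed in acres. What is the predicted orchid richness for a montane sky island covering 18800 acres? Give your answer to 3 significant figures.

73.4

S = 1.924 × 18800^0.37
ln S = ln 1.924 + 0.37 × ln 18800 = 0.6544 + 0.37 × 9.8416 = 4.2958
S = e^4.2958 ≈ 73.39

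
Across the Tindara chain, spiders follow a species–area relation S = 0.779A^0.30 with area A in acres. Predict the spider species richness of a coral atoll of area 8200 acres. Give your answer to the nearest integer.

12 species

S = 0.779 × 8200^0.3
ln S = ln 0.779 + 0.3 × ln 8200 = -0.2497 + 0.3 × 9.0119 = 2.4538
S = e^2.4538 ≈ 11.63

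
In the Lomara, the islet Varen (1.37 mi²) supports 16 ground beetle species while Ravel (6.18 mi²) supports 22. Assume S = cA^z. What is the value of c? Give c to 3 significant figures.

z = ln(S₂/S₁) / ln(A₂/A₁) = ln(22/16) / ln(6.18/1.37) = 0.3185 / 1.5065 = 0.2114
c = S₁ / A₁^z = 16 / 1.37^0.2114 = 16 / 1.069 = 14.97

15.0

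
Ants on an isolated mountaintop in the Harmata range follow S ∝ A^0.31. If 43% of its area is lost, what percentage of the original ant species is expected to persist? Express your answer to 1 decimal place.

S_new/S_old = (A_new/A_old)^z = 0.57^0.31
= exp(0.31 × ln 0.57) = exp(0.31 × -0.5621) = exp(-0.1743) ≈ 0.8401

84.0%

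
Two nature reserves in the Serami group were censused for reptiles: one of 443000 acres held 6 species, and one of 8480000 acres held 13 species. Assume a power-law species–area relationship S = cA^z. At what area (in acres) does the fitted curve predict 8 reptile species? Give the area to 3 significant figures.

z = ln(13/6) / ln(8480000/443000) = 0.7732 / 2.9519 = 0.2619
c = 6 / 443000^0.2619 = 6 / 30.13 = 0.1992
A = (8/0.1992)^(1/0.2619) ⇒ ln A = ln(40.17)/0.2619 = 14.0996
A = e^14.0996 ≈ 1328608 acres

1330000 acres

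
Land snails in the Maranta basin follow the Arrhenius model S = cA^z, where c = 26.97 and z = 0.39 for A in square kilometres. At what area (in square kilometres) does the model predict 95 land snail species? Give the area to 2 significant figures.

25 square kilometres

95 = 26.97 × A^0.39  ⇒  A^0.39 = 95/26.97 = 3.522
ln A = ln(3.522) / 0.39 = 1.2592 / 0.39 = 3.2286
A = e^3.2286 ≈ 25.24 square kilometres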